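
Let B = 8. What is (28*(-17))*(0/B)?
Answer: 0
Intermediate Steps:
(28*(-17))*(0/B) = (28*(-17))*(0/8) = -0/8 = -476*0 = 0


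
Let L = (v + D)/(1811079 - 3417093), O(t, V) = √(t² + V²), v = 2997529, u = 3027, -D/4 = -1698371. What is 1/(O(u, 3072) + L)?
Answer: 1747167105798/5330478416340644531 + 859760322732*√2066657/5330478416340644531 ≈ 0.00023220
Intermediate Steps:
D = 6793484 (D = -4*(-1698371) = 6793484)
O(t, V) = √(V² + t²)
L = -3263671/535338 (L = (2997529 + 6793484)/(1811079 - 3417093) = 9791013/(-1606014) = 9791013*(-1/1606014) = -3263671/535338 ≈ -6.0965)
1/(O(u, 3072) + L) = 1/(√(3072² + 3027²) - 3263671/535338) = 1/(√(9437184 + 9162729) - 3263671/535338) = 1/(√18599913 - 3263671/535338) = 1/(3*√2066657 - 3263671/535338) = 1/(-3263671/535338 + 3*√2066657)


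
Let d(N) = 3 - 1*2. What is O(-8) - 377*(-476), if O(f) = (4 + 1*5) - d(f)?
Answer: 179460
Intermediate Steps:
d(N) = 1 (d(N) = 3 - 2 = 1)
O(f) = 8 (O(f) = (4 + 1*5) - 1*1 = (4 + 5) - 1 = 9 - 1 = 8)
O(-8) - 377*(-476) = 8 - 377*(-476) = 8 + 179452 = 179460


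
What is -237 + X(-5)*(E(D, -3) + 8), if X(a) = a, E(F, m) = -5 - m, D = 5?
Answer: -267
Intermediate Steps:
-237 + X(-5)*(E(D, -3) + 8) = -237 - 5*((-5 - 1*(-3)) + 8) = -237 - 5*((-5 + 3) + 8) = -237 - 5*(-2 + 8) = -237 - 5*6 = -237 - 30 = -267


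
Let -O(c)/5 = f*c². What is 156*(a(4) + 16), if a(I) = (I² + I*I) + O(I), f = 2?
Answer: -17472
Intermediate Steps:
O(c) = -10*c²
a(I) = -8*I² (a(I) = (I² + I*I) - 10*I² = (I² + I²) - 10*I² = 2*I² - 10*I² = -8*I²)
156*(a(4) + 16) = 156*(-8*4² + 16) = 156*(-8*16 + 16) = 156*(-128 + 16) = 156*(-112) = -17472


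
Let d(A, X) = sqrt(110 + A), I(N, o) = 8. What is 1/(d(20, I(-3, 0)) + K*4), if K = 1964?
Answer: 3928/30858303 - sqrt(130)/61716606 ≈ 0.00012711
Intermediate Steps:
1/(d(20, I(-3, 0)) + K*4) = 1/(sqrt(110 + 20) + 1964*4) = 1/(sqrt(130) + 7856) = 1/(7856 + sqrt(130))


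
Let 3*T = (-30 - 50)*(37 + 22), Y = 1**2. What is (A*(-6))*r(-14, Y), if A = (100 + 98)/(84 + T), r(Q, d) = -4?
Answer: -3564/1117 ≈ -3.1907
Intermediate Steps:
Y = 1
T = -4720/3 (T = ((-30 - 50)*(37 + 22))/3 = (-80*59)/3 = (1/3)*(-4720) = -4720/3 ≈ -1573.3)
A = -297/2234 (A = (100 + 98)/(84 - 4720/3) = 198/(-4468/3) = 198*(-3/4468) = -297/2234 ≈ -0.13295)
(A*(-6))*r(-14, Y) = -297/2234*(-6)*(-4) = (891/1117)*(-4) = -3564/1117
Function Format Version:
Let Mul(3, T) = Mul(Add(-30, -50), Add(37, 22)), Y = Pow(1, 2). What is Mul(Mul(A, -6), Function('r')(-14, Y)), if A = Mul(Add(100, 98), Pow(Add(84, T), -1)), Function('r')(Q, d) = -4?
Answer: Rational(-3564, 1117) ≈ -3.1907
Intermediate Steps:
Y = 1
T = Rational(-4720, 3) (T = Mul(Rational(1, 3), Mul(Add(-30, -50), Add(37, 22))) = Mul(Rational(1, 3), Mul(-80, 59)) = Mul(Rational(1, 3), -4720) = Rational(-4720, 3) ≈ -1573.3)
A = Rational(-297, 2234) (A = Mul(Add(100, 98), Pow(Add(84, Rational(-4720, 3)), -1)) = Mul(198, Pow(Rational(-4468, 3), -1)) = Mul(198, Rational(-3, 4468)) = Rational(-297, 2234) ≈ -0.13295)
Mul(Mul(A, -6), Function('r')(-14, Y)) = Mul(Mul(Rational(-297, 2234), -6), -4) = Mul(Rational(891, 1117), -4) = Rational(-3564, 1117)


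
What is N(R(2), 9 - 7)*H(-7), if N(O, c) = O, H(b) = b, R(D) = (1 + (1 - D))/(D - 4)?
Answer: 0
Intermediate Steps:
R(D) = (2 - D)/(-4 + D)
N(R(2), 9 - 7)*H(-7) = ((2 - 1*2)/(-4 + 2))*(-7) = ((2 - 2)/(-2))*(-7) = -½*0*(-7) = 0*(-7) = 0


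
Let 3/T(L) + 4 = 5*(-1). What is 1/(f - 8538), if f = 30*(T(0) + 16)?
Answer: -1/8068 ≈ -0.00012395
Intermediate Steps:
T(L) = -⅓ (T(L) = 3/(-4 + 5*(-1)) = 3/(-4 - 5) = 3/(-9) = 3*(-⅑) = -⅓)
f = 470 (f = 30*(-⅓ + 16) = 30*(47/3) = 470)
1/(f - 8538) = 1/(470 - 8538) = 1/(-8068) = -1/8068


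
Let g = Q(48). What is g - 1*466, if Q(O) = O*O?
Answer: 1838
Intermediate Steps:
Q(O) = O²
g = 2304 (g = 48² = 2304)
g - 1*466 = 2304 - 1*466 = 2304 - 466 = 1838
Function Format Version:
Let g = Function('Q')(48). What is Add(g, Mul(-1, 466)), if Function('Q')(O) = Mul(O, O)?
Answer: 1838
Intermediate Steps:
Function('Q')(O) = Pow(O, 2)
g = 2304 (g = Pow(48, 2) = 2304)
Add(g, Mul(-1, 466)) = Add(2304, Mul(-1, 466)) = Add(2304, -466) = 1838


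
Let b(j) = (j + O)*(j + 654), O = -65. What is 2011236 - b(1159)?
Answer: 27814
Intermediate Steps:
b(j) = (-65 + j)*(654 + j) (b(j) = (j - 65)*(j + 654) = (-65 + j)*(654 + j))
2011236 - b(1159) = 2011236 - (-42510 + 1159**2 + 589*1159) = 2011236 - (-42510 + 1343281 + 682651) = 2011236 - 1*1983422 = 2011236 - 1983422 = 27814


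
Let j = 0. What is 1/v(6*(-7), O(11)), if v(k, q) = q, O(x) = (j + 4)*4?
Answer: 1/16 ≈ 0.062500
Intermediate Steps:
O(x) = 16 (O(x) = (0 + 4)*4 = 4*4 = 16)
1/v(6*(-7), O(11)) = 1/16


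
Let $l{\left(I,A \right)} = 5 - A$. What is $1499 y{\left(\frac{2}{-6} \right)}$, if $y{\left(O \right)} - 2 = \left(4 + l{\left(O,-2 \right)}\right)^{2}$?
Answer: $184377$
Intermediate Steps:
$y{\left(O \right)} = 123$ ($y{\left(O \right)} = 2 + \left(4 + \left(5 - -2\right)\right)^{2} = 2 + \left(4 + \left(5 + 2\right)\right)^{2} = 2 + \left(4 + 7\right)^{2} = 2 + 11^{2} = 2 + 121 = 123$)
$1499 y{\left(\frac{2}{-6} \right)} = 1499 \cdot 123 = 184377$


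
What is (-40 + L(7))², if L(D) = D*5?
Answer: 25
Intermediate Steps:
L(D) = 5*D
(-40 + L(7))² = (-40 + 5*7)² = (-40 + 35)² = (-5)² = 25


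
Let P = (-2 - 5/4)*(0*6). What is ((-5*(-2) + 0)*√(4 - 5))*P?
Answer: 0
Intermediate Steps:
P = 0 (P = (-2 - 5*¼)*0 = (-2 - 5/4)*0 = -13/4*0 = 0)
((-5*(-2) + 0)*√(4 - 5))*P = ((-5*(-2) + 0)*√(4 - 5))*0 = ((10 + 0)*√(-1))*0 = (10*I)*0 = 0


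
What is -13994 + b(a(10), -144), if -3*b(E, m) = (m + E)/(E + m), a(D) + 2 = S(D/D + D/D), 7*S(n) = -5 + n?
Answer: -41983/3 ≈ -13994.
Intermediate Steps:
S(n) = -5/7 + n/7 (S(n) = (-5 + n)/7 = -5/7 + n/7)
a(D) = -17/7 (a(D) = -2 + (-5/7 + (D/D + D/D)/7) = -2 + (-5/7 + (1 + 1)/7) = -2 + (-5/7 + (1/7)*2) = -2 + (-5/7 + 2/7) = -2 - 3/7 = -17/7)
b(E, m) = -1/3 (b(E, m) = -(m + E)/(3*(E + m)) = -(E + m)/(3*(E + m)) = -1/3*1 = -1/3)
-13994 + b(a(10), -144) = -13994 - 1/3 = -41983/3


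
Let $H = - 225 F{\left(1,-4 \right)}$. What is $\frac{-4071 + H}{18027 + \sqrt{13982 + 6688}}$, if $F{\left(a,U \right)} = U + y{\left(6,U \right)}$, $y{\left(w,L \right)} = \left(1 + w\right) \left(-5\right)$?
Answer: $\frac{28266336}{108317353} - \frac{1568 \sqrt{20670}}{108317353} \approx 0.25888$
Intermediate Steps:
$y{\left(w,L \right)} = -5 - 5 w$
$F{\left(a,U \right)} = -35 + U$ ($F{\left(a,U \right)} = U - 35 = -35 + U$)
$H = 8775$ ($H = - 225 \left(-35 - 4\right) = \left(-225\right) \left(-39\right) = 8775$)
$\frac{-4071 + H}{18027 + \sqrt{13982 + 6688}} = \frac{-4071 + 8775}{18027 + \sqrt{13982 + 6688}} = \frac{4704}{18027 + \sqrt{20670}}$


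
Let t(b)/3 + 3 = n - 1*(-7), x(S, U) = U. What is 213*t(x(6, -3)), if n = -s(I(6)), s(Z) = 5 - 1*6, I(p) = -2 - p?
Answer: 3195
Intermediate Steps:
s(Z) = -1 (s(Z) = 5 - 6 = -1)
n = 1 (n = -1*(-1) = 1)
t(b) = 15 (t(b) = -9 + 3*(1 - 1*(-7)) = -9 + 3*(1 + 7) = -9 + 3*8 = -9 + 24 = 15)
213*t(x(6, -3)) = 213*15 = 3195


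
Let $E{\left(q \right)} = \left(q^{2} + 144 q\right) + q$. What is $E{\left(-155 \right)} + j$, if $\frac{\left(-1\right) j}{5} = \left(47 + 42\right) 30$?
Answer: $-11800$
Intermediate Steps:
$E{\left(q \right)} = q^{2} + 145 q$
$j = -13350$ ($j = - 5 \left(47 + 42\right) 30 = - 5 \cdot 89 \cdot 30 = \left(-5\right) 2670 = -13350$)
$E{\left(-155 \right)} + j = - 155 \left(145 - 155\right) - 13350 = \left(-155\right) \left(-10\right) - 13350 = 1550 - 13350 = -11800$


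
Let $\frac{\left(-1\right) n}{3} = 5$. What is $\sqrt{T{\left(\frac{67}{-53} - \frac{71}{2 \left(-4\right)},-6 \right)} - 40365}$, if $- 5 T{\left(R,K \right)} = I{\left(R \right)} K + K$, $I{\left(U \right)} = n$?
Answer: $\frac{i \sqrt{1009545}}{5} \approx 200.95 i$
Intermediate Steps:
$n = -15$ ($n = \left(-3\right) 5 = -15$)
$I{\left(U \right)} = -15$
$T{\left(R,K \right)} = \frac{14 K}{5}$ ($T{\left(R,K \right)} = - \frac{- 15 K + K}{5} = - \frac{\left(-14\right) K}{5} = \frac{14 K}{5}$)
$\sqrt{T{\left(\frac{67}{-53} - \frac{71}{2 \left(-4\right)},-6 \right)} - 40365} = \sqrt{\frac{14}{5} \left(-6\right) - 40365} = \sqrt{- \frac{84}{5} - 40365} = \sqrt{- \frac{201909}{5}} = \frac{i \sqrt{1009545}}{5}$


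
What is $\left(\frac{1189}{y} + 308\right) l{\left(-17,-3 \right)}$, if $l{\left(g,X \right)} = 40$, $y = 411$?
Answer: $\frac{5111080}{411} \approx 12436.0$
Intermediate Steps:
$\left(\frac{1189}{y} + 308\right) l{\left(-17,-3 \right)} = \left(\frac{1189}{411} + 308\right) 40 = \frac{127777}{411} \cdot 40 = \frac{5111080}{411}$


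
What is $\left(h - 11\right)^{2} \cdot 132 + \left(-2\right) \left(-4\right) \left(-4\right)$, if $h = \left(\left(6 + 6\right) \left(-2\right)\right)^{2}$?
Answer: $42137668$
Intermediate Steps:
$h = 576$ ($h = \left(12 \left(-2\right)\right)^{2} = \left(-24\right)^{2} = 576$)
$\left(h - 11\right)^{2} \cdot 132 + \left(-2\right) \left(-4\right) \left(-4\right) = \left(576 - 11\right)^{2} \cdot 132 + \left(-2\right) \left(-4\right) \left(-4\right) = \left(576 - 11\right)^{2} \cdot 132 + 8 \left(-4\right) = \left(576 - 11\right)^{2} \cdot 132 - 32 = 565^{2} \cdot 132 - 32 = 319225 \cdot 132 - 32 = 42137700 - 32 = 42137668$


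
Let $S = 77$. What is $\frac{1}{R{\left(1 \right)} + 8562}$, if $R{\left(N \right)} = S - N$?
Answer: $\frac{1}{8638} \approx 0.00011577$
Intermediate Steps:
$R{\left(N \right)} = 77 - N$
$\frac{1}{R{\left(1 \right)} + 8562} = \frac{1}{\left(77 - 1\right) + 8562} = \frac{1}{76 + 8562} = \frac{1}{8638}$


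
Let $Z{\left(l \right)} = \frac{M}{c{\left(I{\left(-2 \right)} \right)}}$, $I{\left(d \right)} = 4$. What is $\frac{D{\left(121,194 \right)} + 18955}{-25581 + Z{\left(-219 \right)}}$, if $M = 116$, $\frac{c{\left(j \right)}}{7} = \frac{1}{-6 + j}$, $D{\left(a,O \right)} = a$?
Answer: $- \frac{133532}{179299} \approx -0.74475$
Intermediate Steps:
$c{\left(j \right)} = \frac{7}{-6 + j}$
$Z{\left(l \right)} = - \frac{232}{7}$ ($Z{\left(l \right)} = \frac{116}{7 \frac{1}{-6 + 4}} = \frac{116}{7 \frac{1}{-2}} = \frac{116}{7 \left(- \frac{1}{2}\right)} = \frac{116}{- \frac{7}{2}} = 116 \left(- \frac{2}{7}\right) = - \frac{232}{7}$)
$\frac{D{\left(121,194 \right)} + 18955}{-25581 + Z{\left(-219 \right)}} = \frac{121 + 18955}{-25581 - \frac{232}{7}} = \frac{19076}{- \frac{179299}{7}} = 19076 \left(- \frac{7}{179299}\right) = - \frac{133532}{179299}$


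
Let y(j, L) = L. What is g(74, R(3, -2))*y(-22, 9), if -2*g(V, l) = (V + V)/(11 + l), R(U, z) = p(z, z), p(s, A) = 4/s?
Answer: -74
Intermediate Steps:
R(U, z) = 4/z
g(V, l) = -V/(11 + l) (g(V, l) = -(V + V)/(2*(11 + l)) = -2*V/(2*(11 + l)) = -V/(11 + l))
g(74, R(3, -2))*y(-22, 9) = -1*74/(11 + 4/(-2))*9 = -1*74/(11 + 4*(-1/2))*9 = -1*74/(11 - 2)*9 = -1*74/9*9 = -1*74*1/9*9 = -74/9*9 = -74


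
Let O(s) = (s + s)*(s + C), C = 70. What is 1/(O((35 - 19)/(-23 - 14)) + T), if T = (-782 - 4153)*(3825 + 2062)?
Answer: -1369/39772742673 ≈ -3.4421e-8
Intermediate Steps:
T = -29052345 (T = -4935*5887 = -29052345)
O(s) = 2*s*(70 + s) (O(s) = (s + s)*(s + 70) = (2*s)*(70 + s) = 2*s*(70 + s))
1/(O((35 - 19)/(-23 - 14)) + T) = 1/(2*((35 - 19)/(-23 - 14))*(70 + (35 - 19)/(-23 - 14)) - 29052345) = 1/(2*(16/(-37))*(70 + 16/(-37)) - 29052345) = 1/(2*(16*(-1/37))*(70 + 16*(-1/37)) - 29052345) = 1/(2*(-16/37)*(70 - 16/37) - 29052345) = 1/(2*(-16/37)*(2574/37) - 29052345) = 1/(-82368/1369 - 29052345) = 1/(-39772742673/1369) = -1369/39772742673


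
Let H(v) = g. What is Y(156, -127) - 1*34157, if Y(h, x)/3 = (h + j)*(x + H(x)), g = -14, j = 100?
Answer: -142445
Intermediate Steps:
H(v) = -14
Y(h, x) = 3*(-14 + x)*(100 + h) (Y(h, x) = 3*((h + 100)*(x - 14)) = 3*((100 + h)*(-14 + x)) = 3*((-14 + x)*(100 + h)) = 3*(-14 + x)*(100 + h))
Y(156, -127) - 1*34157 = (-4200 - 42*156 + 300*(-127) + 3*156*(-127)) - 1*34157 = (-4200 - 6552 - 38100 - 59436) - 34157 = -108288 - 34157 = -142445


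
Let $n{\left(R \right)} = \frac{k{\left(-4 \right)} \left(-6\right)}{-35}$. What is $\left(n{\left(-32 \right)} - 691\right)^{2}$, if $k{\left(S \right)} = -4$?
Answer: $\frac{586075681}{1225} \approx 4.7843 \cdot 10^{5}$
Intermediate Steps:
$n{\left(R \right)} = - \frac{24}{35}$ ($n{\left(R \right)} = \frac{\left(-4\right) \left(-6\right)}{-35} = 24 \left(- \frac{1}{35}\right) = - \frac{24}{35}$)
$\left(n{\left(-32 \right)} - 691\right)^{2} = \left(- \frac{24}{35} - 691\right)^{2} = \left(- \frac{24209}{35}\right)^{2} = \frac{586075681}{1225}$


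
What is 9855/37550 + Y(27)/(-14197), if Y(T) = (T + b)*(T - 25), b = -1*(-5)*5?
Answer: 27201247/106619470 ≈ 0.25512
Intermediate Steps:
b = 25 (b = 5*5 = 25)
Y(T) = (-25 + T)*(25 + T) (Y(T) = (T + 25)*(T - 25) = (25 + T)*(-25 + T) = (-25 + T)*(25 + T))
9855/37550 + Y(27)/(-14197) = 9855/37550 + (-625 + 27²)/(-14197) = 9855*(1/37550) + (-625 + 729)*(-1/14197) = 1971/7510 + 104*(-1/14197) = 1971/7510 - 104/14197 = 27201247/106619470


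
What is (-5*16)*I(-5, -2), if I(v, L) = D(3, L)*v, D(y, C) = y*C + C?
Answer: -3200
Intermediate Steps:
D(y, C) = C + C*y (D(y, C) = C*y + C = C + C*y)
I(v, L) = 4*L*v (I(v, L) = (L*(1 + 3))*v = (L*4)*v = (4*L)*v = 4*L*v)
(-5*16)*I(-5, -2) = (-5*16)*(4*(-2)*(-5)) = -80*40 = -3200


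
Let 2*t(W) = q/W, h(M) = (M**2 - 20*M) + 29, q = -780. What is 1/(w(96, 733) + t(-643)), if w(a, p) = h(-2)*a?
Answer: 643/4506534 ≈ 0.00014268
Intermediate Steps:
h(M) = 29 + M**2 - 20*M
t(W) = -390/W (t(W) = (-780/W)/2 = -390/W)
w(a, p) = 73*a (w(a, p) = (29 + (-2)**2 - 20*(-2))*a = (29 + 4 + 40)*a = 73*a)
1/(w(96, 733) + t(-643)) = 1/(73*96 - 390/(-643)) = 1/(7008 - 390*(-1/643)) = 1/(7008 + 390/643) = 1/(4506534/643) = 643/4506534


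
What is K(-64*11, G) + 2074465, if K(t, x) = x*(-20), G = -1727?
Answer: 2109005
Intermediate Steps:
K(t, x) = -20*x
K(-64*11, G) + 2074465 = -20*(-1727) + 2074465 = 34540 + 2074465 = 2109005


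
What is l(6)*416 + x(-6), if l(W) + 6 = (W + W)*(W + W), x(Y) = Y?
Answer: 57402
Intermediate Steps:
l(W) = -6 + 4*W² (l(W) = -6 + (W + W)*(W + W) = -6 + (2*W)*(2*W) = -6 + 4*W²)
l(6)*416 + x(-6) = (-6 + 4*6²)*416 - 6 = (-6 + 4*36)*416 - 6 = (-6 + 144)*416 - 6 = 138*416 - 6 = 57408 - 6 = 57402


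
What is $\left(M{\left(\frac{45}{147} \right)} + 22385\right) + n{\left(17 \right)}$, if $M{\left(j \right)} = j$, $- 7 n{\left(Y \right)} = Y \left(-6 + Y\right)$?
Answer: $\frac{1095571}{49} \approx 22359.0$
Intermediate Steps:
$n{\left(Y \right)} = - \frac{Y \left(-6 + Y\right)}{7}$
$\left(M{\left(\frac{45}{147} \right)} + 22385\right) + n{\left(17 \right)} = \left(\frac{45}{147} + 22385\right) + \frac{1}{7} \cdot 17 \left(6 - 17\right) = \left(45 \cdot \frac{1}{147} + 22385\right) + \frac{1}{7} \cdot 17 \left(6 - 17\right) = \left(\frac{15}{49} + 22385\right) + \frac{1}{7} \cdot 17 \left(-11\right) = \frac{1096880}{49} - \frac{187}{7} = \frac{1095571}{49}$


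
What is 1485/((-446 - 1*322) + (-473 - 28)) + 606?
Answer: 28427/47 ≈ 604.83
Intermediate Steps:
1485/((-446 - 1*322) + (-473 - 28)) + 606 = 1485/((-446 - 322) - 501) + 606 = 1485/(-768 - 501) + 606 = 1485/(-1269) + 606 = -1/1269*1485 + 606 = -55/47 + 606 = 28427/47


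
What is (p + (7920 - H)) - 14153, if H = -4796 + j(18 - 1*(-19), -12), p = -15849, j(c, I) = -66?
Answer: -17220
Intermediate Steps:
H = -4862 (H = -4796 - 66 = -4862)
(p + (7920 - H)) - 14153 = (-15849 + (7920 - 1*(-4862))) - 14153 = (-15849 + (7920 + 4862)) - 14153 = (-15849 + 12782) - 14153 = -3067 - 14153 = -17220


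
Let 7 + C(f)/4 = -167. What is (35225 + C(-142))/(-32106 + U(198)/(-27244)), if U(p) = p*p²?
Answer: -235177019/220614564 ≈ -1.0660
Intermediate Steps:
U(p) = p³
C(f) = -696 (C(f) = -28 + 4*(-167) = -28 - 668 = -696)
(35225 + C(-142))/(-32106 + U(198)/(-27244)) = (35225 - 696)/(-32106 + 198³/(-27244)) = 34529/(-32106 + 7762392*(-1/27244)) = 34529/(-32106 - 1940598/6811) = 34529/(-220614564/6811) = 34529*(-6811/220614564) = -235177019/220614564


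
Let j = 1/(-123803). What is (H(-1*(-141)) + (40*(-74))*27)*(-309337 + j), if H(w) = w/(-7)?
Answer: 21430188843151572/866621 ≈ 2.4728e+10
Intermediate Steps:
j = -1/123803 ≈ -8.0773e-6
H(w) = -w/7 (H(w) = w*(-⅐) = -w/7)
(H(-1*(-141)) + (40*(-74))*27)*(-309337 + j) = (-(-1)*(-141)/7 + (40*(-74))*27)*(-309337 - 1/123803) = (-⅐*141 - 2960*27)*(-38296848612/123803) = (-141/7 - 79920)*(-38296848612/123803) = -559581/7*(-38296848612/123803) = 21430188843151572/866621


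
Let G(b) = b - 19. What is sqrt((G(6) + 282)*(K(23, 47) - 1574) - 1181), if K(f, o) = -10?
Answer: I*sqrt(427277) ≈ 653.66*I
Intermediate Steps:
G(b) = -19 + b
sqrt((G(6) + 282)*(K(23, 47) - 1574) - 1181) = sqrt(((-19 + 6) + 282)*(-10 - 1574) - 1181) = sqrt((-13 + 282)*(-1584) - 1181) = sqrt(269*(-1584) - 1181) = sqrt(-426096 - 1181) = sqrt(-427277) = I*sqrt(427277)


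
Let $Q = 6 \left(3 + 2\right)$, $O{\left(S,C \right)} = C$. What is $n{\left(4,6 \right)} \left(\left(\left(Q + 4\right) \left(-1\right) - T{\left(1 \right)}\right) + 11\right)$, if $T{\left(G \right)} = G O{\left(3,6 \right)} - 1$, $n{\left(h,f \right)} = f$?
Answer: $-168$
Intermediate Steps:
$Q = 30$ ($Q = 6 \cdot 5 = 30$)
$T{\left(G \right)} = -1 + 6 G$ ($T{\left(G \right)} = G 6 - 1 = 6 G - 1 = -1 + 6 G$)
$n{\left(4,6 \right)} \left(\left(\left(Q + 4\right) \left(-1\right) - T{\left(1 \right)}\right) + 11\right) = 6 \left(\left(\left(30 + 4\right) \left(-1\right) - \left(-1 + 6 \cdot 1\right)\right) + 11\right) = 6 \left(\left(34 \left(-1\right) - \left(-1 + 6\right)\right) + 11\right) = 6 \left(\left(-34 - 5\right) + 11\right) = 6 \left(-39 + 11\right) = 6 \left(-28\right) = -168$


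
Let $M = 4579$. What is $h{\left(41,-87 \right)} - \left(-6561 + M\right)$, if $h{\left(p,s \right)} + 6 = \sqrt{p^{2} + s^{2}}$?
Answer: $1976 + 5 \sqrt{370} \approx 2072.2$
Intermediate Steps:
$h{\left(p,s \right)} = -6 + \sqrt{p^{2} + s^{2}}$
$h{\left(41,-87 \right)} - \left(-6561 + M\right) = \left(-6 + \sqrt{41^{2} + \left(-87\right)^{2}}\right) + \left(9^{4} - 4579\right) = \left(-6 + \sqrt{1681 + 7569}\right) + \left(6561 - 4579\right) = \left(-6 + \sqrt{9250}\right) + 1982 = \left(-6 + 5 \sqrt{370}\right) + 1982 = 1976 + 5 \sqrt{370}$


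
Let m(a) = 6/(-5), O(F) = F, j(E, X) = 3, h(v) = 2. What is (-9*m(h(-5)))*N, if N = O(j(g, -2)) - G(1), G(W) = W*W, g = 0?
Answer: 108/5 ≈ 21.600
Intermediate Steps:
G(W) = W**2
m(a) = -6/5 (m(a) = 6*(-1/5) = -6/5)
N = 2 (N = 3 - 1*1**2 = 3 - 1*1 = 3 - 1 = 2)
(-9*m(h(-5)))*N = -9*(-6/5)*2 = (54/5)*2 = 108/5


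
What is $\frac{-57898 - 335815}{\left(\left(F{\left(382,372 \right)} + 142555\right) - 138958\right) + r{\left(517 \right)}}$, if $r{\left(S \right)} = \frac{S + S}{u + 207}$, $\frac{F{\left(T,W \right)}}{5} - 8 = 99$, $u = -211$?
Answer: $- \frac{787426}{7747} \approx -101.64$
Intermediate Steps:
$F{\left(T,W \right)} = 535$ ($F{\left(T,W \right)} = 40 + 5 \cdot 99 = 40 + 495 = 535$)
$r{\left(S \right)} = - \frac{S}{2}$ ($r{\left(S \right)} = \frac{S + S}{-211 + 207} = \frac{2 S}{-4} = 2 S \left(- \frac{1}{4}\right) = - \frac{S}{2}$)
$\frac{-57898 - 335815}{\left(\left(F{\left(382,372 \right)} + 142555\right) - 138958\right) + r{\left(517 \right)}} = \frac{-57898 - 335815}{\left(\left(535 + 142555\right) - 138958\right) - \frac{517}{2}} = - \frac{393713}{\left(143090 - 138958\right) - \frac{517}{2}} = - \frac{393713}{4132 - \frac{517}{2}} = - \frac{393713}{\frac{7747}{2}} = \left(-393713\right) \frac{2}{7747} = - \frac{787426}{7747}$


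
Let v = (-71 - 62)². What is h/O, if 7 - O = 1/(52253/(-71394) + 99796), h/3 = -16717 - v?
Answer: -735405889987878/49873412203 ≈ -14745.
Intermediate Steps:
v = 17689 (v = (-133)² = 17689)
h = -103218 (h = 3*(-16717 - 1*17689) = 3*(-16717 - 17689) = 3*(-34406) = -103218)
O = 49873412203/7124783371 (O = 7 - 1/(52253/(-71394) + 99796) = 7 - 1/(52253*(-1/71394) + 99796) = 7 - 1/(-52253/71394 + 99796) = 7 - 1/7124783371/71394 = 7 - 1*71394/7124783371 = 7 - 71394/7124783371 = 49873412203/7124783371 ≈ 7.0000)
h/O = -103218/49873412203/7124783371 = -103218*7124783371/49873412203 = -735405889987878/49873412203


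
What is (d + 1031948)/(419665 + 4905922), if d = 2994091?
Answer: 4026039/5325587 ≈ 0.75598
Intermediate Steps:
(d + 1031948)/(419665 + 4905922) = (2994091 + 1031948)/(419665 + 4905922) = 4026039/5325587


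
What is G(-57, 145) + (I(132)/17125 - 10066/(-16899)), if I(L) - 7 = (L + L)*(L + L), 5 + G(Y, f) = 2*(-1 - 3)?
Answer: -2411848628/289395375 ≈ -8.3341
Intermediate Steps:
G(Y, f) = -13 (G(Y, f) = -5 + 2*(-1 - 3) = -5 + 2*(-4) = -5 - 8 = -13)
I(L) = 7 + 4*L² (I(L) = 7 + (L + L)*(L + L) = 7 + (2*L)*(2*L) = 7 + 4*L²)
G(-57, 145) + (I(132)/17125 - 10066/(-16899)) = -13 + ((7 + 4*132²)/17125 - 10066/(-16899)) = -13 + ((7 + 4*17424)*(1/17125) - 10066*(-1/16899)) = -13 + ((7 + 69696)*(1/17125) + 10066/16899) = -13 + (69703*(1/17125) + 10066/16899) = -13 + (69703/17125 + 10066/16899) = -13 + 1350291247/289395375 = -2411848628/289395375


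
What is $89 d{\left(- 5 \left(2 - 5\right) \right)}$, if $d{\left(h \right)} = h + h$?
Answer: $2670$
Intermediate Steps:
$d{\left(h \right)} = 2 h$
$89 d{\left(- 5 \left(2 - 5\right) \right)} = 89 \cdot 2 \left(- 5 \left(2 - 5\right)\right) = 89 \cdot 2 \left(\left(-5\right) \left(-3\right)\right) = 89 \cdot 2 \cdot 15 = 89 \cdot 30 = 2670$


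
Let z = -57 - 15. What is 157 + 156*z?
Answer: -11075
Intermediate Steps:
z = -72
157 + 156*z = 157 + 156*(-72) = 157 - 11232 = -11075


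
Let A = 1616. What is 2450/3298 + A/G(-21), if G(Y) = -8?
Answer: -331873/1649 ≈ -201.26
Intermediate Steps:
2450/3298 + A/G(-21) = 2450/3298 + 1616/(-8) = 2450*(1/3298) + 1616*(-⅛) = 1225/1649 - 202 = -331873/1649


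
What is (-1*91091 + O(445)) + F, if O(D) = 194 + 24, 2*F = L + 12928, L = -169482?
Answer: -169150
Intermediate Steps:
F = -78277 (F = (-169482 + 12928)/2 = (½)*(-156554) = -78277)
O(D) = 218
(-1*91091 + O(445)) + F = (-1*91091 + 218) - 78277 = (-91091 + 218) - 78277 = -90873 - 78277 = -169150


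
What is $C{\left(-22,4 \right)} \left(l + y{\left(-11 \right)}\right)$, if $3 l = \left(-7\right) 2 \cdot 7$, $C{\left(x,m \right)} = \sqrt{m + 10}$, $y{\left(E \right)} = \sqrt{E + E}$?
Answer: $\sqrt{14} \left(- \frac{98}{3} + i \sqrt{22}\right) \approx -122.23 + 17.55 i$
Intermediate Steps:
$y{\left(E \right)} = \sqrt{2} \sqrt{E}$ ($y{\left(E \right)} = \sqrt{2 E} = \sqrt{2} \sqrt{E}$)
$C{\left(x,m \right)} = \sqrt{10 + m}$
$l = - \frac{98}{3}$ ($l = \frac{\left(-7\right) 2 \cdot 7}{3} = \frac{\left(-14\right) 7}{3} = \frac{1}{3} \left(-98\right) = - \frac{98}{3} \approx -32.667$)
$C{\left(-22,4 \right)} \left(l + y{\left(-11 \right)}\right) = \sqrt{10 + 4} \left(- \frac{98}{3} + \sqrt{2} \sqrt{-11}\right) = \sqrt{14} \left(- \frac{98}{3} + \sqrt{2} i \sqrt{11}\right) = \sqrt{14} \left(- \frac{98}{3} + i \sqrt{22}\right)$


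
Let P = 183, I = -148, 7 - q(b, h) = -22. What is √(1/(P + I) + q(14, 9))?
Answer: 2*√8890/35 ≈ 5.3878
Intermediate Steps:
q(b, h) = 29 (q(b, h) = 7 - 1*(-22) = 7 + 22 = 29)
√(1/(P + I) + q(14, 9)) = √(1/(183 - 148) + 29) = √(1/35 + 29) = √(1016/35) = 2*√8890/35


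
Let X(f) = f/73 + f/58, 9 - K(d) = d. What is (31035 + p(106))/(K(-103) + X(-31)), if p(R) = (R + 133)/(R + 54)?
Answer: 10512681163/37611760 ≈ 279.51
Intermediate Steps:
p(R) = (133 + R)/(54 + R)
K(d) = 9 - d
X(f) = 131*f/4234 (X(f) = f*(1/73) + f*(1/58) = f/73 + f/58 = 131*f/4234)
(31035 + p(106))/(K(-103) + X(-31)) = (31035 + (133 + 106)/(54 + 106))/((9 - 1*(-103)) + (131/4234)*(-31)) = (31035 + 239/160)/((9 + 103) - 4061/4234) = (31035 + (1/160)*239)/(112 - 4061/4234) = (31035 + 239/160)/(470147/4234) = (4965839/160)*(4234/470147) = 10512681163/37611760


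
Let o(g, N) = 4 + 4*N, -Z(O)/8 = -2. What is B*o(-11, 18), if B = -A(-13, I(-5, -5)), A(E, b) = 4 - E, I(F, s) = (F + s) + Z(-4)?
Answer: -1292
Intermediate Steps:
Z(O) = 16 (Z(O) = -8*(-2) = 16)
I(F, s) = 16 + F + s (I(F, s) = (F + s) + 16 = 16 + F + s)
B = -17 (B = -(4 - 1*(-13)) = -(4 + 13) = -1*17 = -17)
B*o(-11, 18) = -17*(4 + 4*18) = -17*(4 + 72) = -17*76 = -1292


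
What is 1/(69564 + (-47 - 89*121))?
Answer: 1/58748 ≈ 1.7022e-5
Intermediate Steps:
1/(69564 + (-47 - 89*121)) = 1/(69564 + (-47 - 10769)) = 1/(69564 - 10816) = 1/58748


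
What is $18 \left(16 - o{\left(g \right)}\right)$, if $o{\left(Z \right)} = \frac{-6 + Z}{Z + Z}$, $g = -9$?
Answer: $273$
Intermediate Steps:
$o{\left(Z \right)} = \frac{-6 + Z}{2 Z}$
$18 \left(16 - o{\left(g \right)}\right) = 18 \left(16 - \frac{-6 - 9}{2 \left(-9\right)}\right) = 18 \left(16 - \frac{1}{2} \left(- \frac{1}{9}\right) \left(-15\right)\right) = 18 \left(16 - \frac{5}{6}\right) = 18 \cdot \frac{91}{6} = 273$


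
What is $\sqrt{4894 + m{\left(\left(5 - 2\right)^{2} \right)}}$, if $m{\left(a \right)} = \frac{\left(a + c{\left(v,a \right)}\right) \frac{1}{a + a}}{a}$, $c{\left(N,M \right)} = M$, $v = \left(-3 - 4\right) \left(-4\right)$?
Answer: $\frac{\sqrt{44047}}{3} \approx 69.958$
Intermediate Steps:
$v = 28$ ($v = \left(-7\right) \left(-4\right) = 28$)
$m{\left(a \right)} = \frac{1}{a}$ ($m{\left(a \right)} = \frac{\left(a + a\right) \frac{1}{a + a}}{a} = \frac{2 a \frac{1}{2 a}}{a} = 1 \frac{1}{a} = \frac{1}{a}$)
$\sqrt{4894 + m{\left(\left(5 - 2\right)^{2} \right)}} = \sqrt{4894 + \frac{1}{\left(5 - 2\right)^{2}}} = \sqrt{4894 + \frac{1}{3^{2}}} = \sqrt{4894 + \frac{1}{9}} = \sqrt{\frac{44047}{9}} = \frac{\sqrt{44047}}{3}$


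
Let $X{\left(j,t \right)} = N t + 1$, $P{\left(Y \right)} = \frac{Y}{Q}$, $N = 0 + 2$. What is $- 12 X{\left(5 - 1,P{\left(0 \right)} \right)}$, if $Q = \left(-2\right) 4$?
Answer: $-12$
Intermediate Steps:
$Q = -8$
$N = 2$
$P{\left(Y \right)} = - \frac{Y}{8}$ ($P{\left(Y \right)} = \frac{Y}{-8} = Y \left(- \frac{1}{8}\right) = - \frac{Y}{8}$)
$X{\left(j,t \right)} = 1 + 2 t$ ($X{\left(j,t \right)} = 2 t + 1 = 1 + 2 t$)
$- 12 X{\left(5 - 1,P{\left(0 \right)} \right)} = - 12 \left(1 + 2 \left(\left(- \frac{1}{8}\right) 0\right)\right) = - 12 \left(1 + 2 \cdot 0\right) = - 12 \left(1 + 0\right) = \left(-12\right) 1 = -12$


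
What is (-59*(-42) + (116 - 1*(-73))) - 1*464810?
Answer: -462143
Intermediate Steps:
(-59*(-42) + (116 - 1*(-73))) - 1*464810 = (2478 + (116 + 73)) - 464810 = (2478 + 189) - 464810 = 2667 - 464810 = -462143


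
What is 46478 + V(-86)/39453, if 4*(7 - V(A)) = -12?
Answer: 1833696544/39453 ≈ 46478.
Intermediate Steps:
V(A) = 10 (V(A) = 7 - ¼*(-12) = 7 + 3 = 10)
46478 + V(-86)/39453 = 46478 + 10/39453 = 1833696544/39453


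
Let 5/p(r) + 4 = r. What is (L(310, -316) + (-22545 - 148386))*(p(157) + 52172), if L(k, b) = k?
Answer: -1361951591341/153 ≈ -8.9016e+9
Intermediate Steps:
p(r) = 5/(-4 + r)
(L(310, -316) + (-22545 - 148386))*(p(157) + 52172) = (310 + (-22545 - 148386))*(5/(-4 + 157) + 52172) = (310 - 170931)*(5/153 + 52172) = -170621*(5*(1/153) + 52172) = -170621*(5/153 + 52172) = -170621*7982321/153 = -1361951591341/153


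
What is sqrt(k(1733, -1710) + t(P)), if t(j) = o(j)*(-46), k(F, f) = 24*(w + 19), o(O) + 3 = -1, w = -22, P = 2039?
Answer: 4*sqrt(7) ≈ 10.583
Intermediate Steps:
o(O) = -4 (o(O) = -3 - 1 = -4)
k(F, f) = -72 (k(F, f) = 24*(-22 + 19) = 24*(-3) = -72)
t(j) = 184 (t(j) = -4*(-46) = 184)
sqrt(k(1733, -1710) + t(P)) = sqrt(-72 + 184) = sqrt(112) = 4*sqrt(7)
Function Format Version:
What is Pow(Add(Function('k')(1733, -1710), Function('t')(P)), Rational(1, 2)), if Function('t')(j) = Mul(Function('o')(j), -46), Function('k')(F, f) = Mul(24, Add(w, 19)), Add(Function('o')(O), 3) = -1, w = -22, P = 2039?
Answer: Mul(4, Pow(7, Rational(1, 2))) ≈ 10.583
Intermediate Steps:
Function('o')(O) = -4 (Function('o')(O) = Add(-3, -1) = -4)
Function('k')(F, f) = -72 (Function('k')(F, f) = Mul(24, Add(-22, 19)) = Mul(24, -3) = -72)
Function('t')(j) = 184 (Function('t')(j) = Mul(-4, -46) = 184)
Pow(Add(Function('k')(1733, -1710), Function('t')(P)), Rational(1, 2)) = Pow(Add(-72, 184), Rational(1, 2)) = Pow(112, Rational(1, 2)) = Mul(4, Pow(7, Rational(1, 2)))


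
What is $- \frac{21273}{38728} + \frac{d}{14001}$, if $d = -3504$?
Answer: $- \frac{144515395}{180743576} \approx -0.79956$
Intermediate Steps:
$- \frac{21273}{38728} + \frac{d}{14001} = - \frac{21273}{38728} - \frac{3504}{14001} = \left(-21273\right) \frac{1}{38728} - \frac{1168}{4667} = - \frac{21273}{38728} - \frac{1168}{4667} = - \frac{144515395}{180743576}$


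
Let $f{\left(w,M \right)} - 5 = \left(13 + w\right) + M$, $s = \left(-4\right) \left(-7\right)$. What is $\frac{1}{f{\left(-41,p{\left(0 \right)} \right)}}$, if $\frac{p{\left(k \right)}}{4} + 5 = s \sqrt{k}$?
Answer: $- \frac{1}{43} \approx -0.023256$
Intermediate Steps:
$s = 28$
$p{\left(k \right)} = -20 + 112 \sqrt{k}$ ($p{\left(k \right)} = -20 + 4 \cdot 28 \sqrt{k} = -20 + 112 \sqrt{k}$)
$f{\left(w,M \right)} = 18 + M + w$ ($f{\left(w,M \right)} = 5 + \left(\left(13 + w\right) + M\right) = 5 + \left(13 + M + w\right) = 18 + M + w$)
$\frac{1}{f{\left(-41,p{\left(0 \right)} \right)}} = \frac{1}{18 - \left(20 - 112 \sqrt{0}\right) - 41} = \frac{1}{18 + \left(-20 + 112 \cdot 0\right) - 41} = \frac{1}{18 + \left(-20 + 0\right) - 41} = \frac{1}{18 - 20 - 41} = \frac{1}{-43} = - \frac{1}{43}$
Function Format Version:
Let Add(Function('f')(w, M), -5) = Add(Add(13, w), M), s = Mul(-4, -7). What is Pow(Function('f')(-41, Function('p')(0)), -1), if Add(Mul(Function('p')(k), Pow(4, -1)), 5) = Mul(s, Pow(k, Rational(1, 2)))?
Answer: Rational(-1, 43) ≈ -0.023256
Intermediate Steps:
s = 28
Function('p')(k) = Add(-20, Mul(112, Pow(k, Rational(1, 2)))) (Function('p')(k) = Add(-20, Mul(4, Mul(28, Pow(k, Rational(1, 2))))) = Add(-20, Mul(112, Pow(k, Rational(1, 2)))))
Function('f')(w, M) = Add(18, M, w) (Function('f')(w, M) = Add(5, Add(Add(13, w), M)) = Add(5, Add(13, M, w)) = Add(18, M, w))
Pow(Function('f')(-41, Function('p')(0)), -1) = Pow(Add(18, Add(-20, Mul(112, Pow(0, Rational(1, 2)))), -41), -1) = Pow(Add(18, Add(-20, Mul(112, 0)), -41), -1) = Pow(Add(18, Add(-20, 0), -41), -1) = Pow(Add(18, -20, -41), -1) = Pow(-43, -1) = Rational(-1, 43)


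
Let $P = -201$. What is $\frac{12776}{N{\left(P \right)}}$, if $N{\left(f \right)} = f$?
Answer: $- \frac{12776}{201} \approx -63.562$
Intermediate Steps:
$\frac{12776}{N{\left(P \right)}} = \frac{12776}{-201} = 12776 \left(- \frac{1}{201}\right) = - \frac{12776}{201}$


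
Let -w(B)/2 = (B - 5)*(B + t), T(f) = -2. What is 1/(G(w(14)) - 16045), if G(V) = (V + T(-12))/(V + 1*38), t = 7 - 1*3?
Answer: -143/2294272 ≈ -6.2329e-5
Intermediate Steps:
t = 4 (t = 7 - 3 = 4)
w(B) = -2*(-5 + B)*(4 + B) (w(B) = -2*(B - 5)*(B + 4) = -2*(-5 + B)*(4 + B))
G(V) = (-2 + V)/(38 + V) (G(V) = (V - 2)/(V + 1*38) = (-2 + V)/(V + 38) = (-2 + V)/(38 + V))
1/(G(w(14)) - 16045) = 1/((-2 + (40 - 2*14² + 2*14))/(38 + (40 - 2*14² + 2*14)) - 16045) = 1/((-2 + (40 - 2*196 + 28))/(38 + (40 - 2*196 + 28)) - 16045) = 1/((-2 + (40 - 392 + 28))/(38 + (40 - 392 + 28)) - 16045) = 1/((-2 - 324)/(38 - 324) - 16045) = 1/(-326/(-286) - 16045) = 1/(-1/286*(-326) - 16045) = 1/(163/143 - 16045) = 1/(-2294272/143) = -143/2294272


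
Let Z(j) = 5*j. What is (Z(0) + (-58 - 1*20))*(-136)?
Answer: 10608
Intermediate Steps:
(Z(0) + (-58 - 1*20))*(-136) = (5*0 + (-58 - 1*20))*(-136) = (0 + (-58 - 20))*(-136) = (0 - 78)*(-136) = -78*(-136) = 10608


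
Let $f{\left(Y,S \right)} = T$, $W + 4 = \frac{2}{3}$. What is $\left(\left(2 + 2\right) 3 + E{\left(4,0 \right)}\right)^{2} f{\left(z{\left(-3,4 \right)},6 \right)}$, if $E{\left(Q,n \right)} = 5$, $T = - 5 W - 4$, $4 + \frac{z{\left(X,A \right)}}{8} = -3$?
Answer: $\frac{10982}{3} \approx 3660.7$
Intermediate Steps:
$W = - \frac{10}{3}$ ($W = -4 + \frac{2}{3} = - \frac{10}{3} \approx -3.3333$)
$z{\left(X,A \right)} = -56$ ($z{\left(X,A \right)} = -32 + 8 \left(-3\right) = -32 - 24 = -56$)
$T = \frac{38}{3}$ ($T = \left(-5\right) \left(- \frac{10}{3}\right) - 4 = \frac{50}{3} - 4 = \frac{38}{3} \approx 12.667$)
$f{\left(Y,S \right)} = \frac{38}{3}$
$\left(\left(2 + 2\right) 3 + E{\left(4,0 \right)}\right)^{2} f{\left(z{\left(-3,4 \right)},6 \right)} = \left(\left(2 + 2\right) 3 + 5\right)^{2} \cdot \frac{38}{3} = \left(4 \cdot 3 + 5\right)^{2} \cdot \frac{38}{3} = \left(12 + 5\right)^{2} \cdot \frac{38}{3} = 17^{2} \cdot \frac{38}{3} = 289 \cdot \frac{38}{3} = \frac{10982}{3}$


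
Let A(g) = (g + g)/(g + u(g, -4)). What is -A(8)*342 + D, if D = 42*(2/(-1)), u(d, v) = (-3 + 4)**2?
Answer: -692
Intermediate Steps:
u(d, v) = 1 (u(d, v) = 1**2 = 1)
A(g) = 2*g/(1 + g) (A(g) = (g + g)/(g + 1) = (2*g)/(1 + g) = 2*g/(1 + g))
D = -84 (D = 42*(2*(-1)) = 42*(-2) = -84)
-A(8)*342 + D = -2*8/(1 + 8)*342 - 84 = -2*8/9*342 - 84 = -1*16/9*342 - 84 = -16/9*342 - 84 = -608 - 84 = -692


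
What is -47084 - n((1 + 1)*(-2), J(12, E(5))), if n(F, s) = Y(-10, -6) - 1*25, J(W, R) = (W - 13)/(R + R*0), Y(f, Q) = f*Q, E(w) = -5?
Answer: -47119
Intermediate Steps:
Y(f, Q) = Q*f
J(W, R) = (-13 + W)/R (J(W, R) = (-13 + W)/(R + 0) = (-13 + W)/R)
n(F, s) = 35 (n(F, s) = -6*(-10) - 1*25 = 60 - 25 = 35)
-47084 - n((1 + 1)*(-2), J(12, E(5))) = -47084 - 1*35 = -47084 - 35 = -47119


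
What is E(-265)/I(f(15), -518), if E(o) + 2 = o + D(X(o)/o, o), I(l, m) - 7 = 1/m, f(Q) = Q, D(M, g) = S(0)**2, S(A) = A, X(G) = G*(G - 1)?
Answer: -138306/3625 ≈ -38.153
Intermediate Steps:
X(G) = G*(-1 + G)
D(M, g) = 0 (D(M, g) = 0**2 = 0)
I(l, m) = 7 + 1/m
E(o) = -2 + o (E(o) = -2 + (o + 0) = -2 + o)
E(-265)/I(f(15), -518) = (-2 - 265)/(7 + 1/(-518)) = -267/(7 - 1/518) = -267/3625/518 = -267*518/3625 = -138306/3625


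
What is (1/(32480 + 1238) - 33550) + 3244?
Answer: -1021857707/33718 ≈ -30306.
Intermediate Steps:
(1/(32480 + 1238) - 33550) + 3244 = (1/33718 - 33550) + 3244 = -1131238899/33718 + 3244 = -1021857707/33718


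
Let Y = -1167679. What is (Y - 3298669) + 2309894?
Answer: -2156454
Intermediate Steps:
(Y - 3298669) + 2309894 = (-1167679 - 3298669) + 2309894 = -4466348 + 2309894 = -2156454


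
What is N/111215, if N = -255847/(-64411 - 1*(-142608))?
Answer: -255847/8696679355 ≈ -2.9419e-5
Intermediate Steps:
N = -255847/78197 (N = -255847/(-64411 + 142608) = -255847/78197 ≈ -3.2718)
N/111215 = -255847/78197/111215 = -255847/78197*1/111215 = -255847/8696679355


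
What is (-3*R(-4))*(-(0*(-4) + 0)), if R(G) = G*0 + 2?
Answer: 0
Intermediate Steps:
R(G) = 2 (R(G) = 0 + 2 = 2)
(-3*R(-4))*(-(0*(-4) + 0)) = (-3*2)*(-(0*(-4) + 0)) = -(-6)*(0 + 0) = -(-6)*0 = -6*0 = 0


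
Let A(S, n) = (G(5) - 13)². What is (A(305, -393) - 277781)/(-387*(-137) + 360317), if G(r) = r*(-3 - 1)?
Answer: -69173/103334 ≈ -0.66941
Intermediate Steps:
G(r) = -4*r (G(r) = r*(-4) = -4*r)
A(S, n) = 1089 (A(S, n) = (-4*5 - 13)² = (-20 - 13)² = (-33)² = 1089)
(A(305, -393) - 277781)/(-387*(-137) + 360317) = (1089 - 277781)/(-387*(-137) + 360317) = -276692/(53019 + 360317) = -276692/413336 = -276692*1/413336 = -69173/103334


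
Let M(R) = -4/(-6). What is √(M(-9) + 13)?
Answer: √123/3 ≈ 3.6968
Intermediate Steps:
M(R) = ⅔ (M(R) = -4*(-⅙) = ⅔)
√(M(-9) + 13) = √(⅔ + 13) = √(41/3) = √123/3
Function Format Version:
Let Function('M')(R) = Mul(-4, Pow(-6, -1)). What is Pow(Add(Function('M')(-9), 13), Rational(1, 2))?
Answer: Mul(Rational(1, 3), Pow(123, Rational(1, 2))) ≈ 3.6968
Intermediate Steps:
Function('M')(R) = Rational(2, 3) (Function('M')(R) = Mul(-4, Rational(-1, 6)) = Rational(2, 3))
Pow(Add(Function('M')(-9), 13), Rational(1, 2)) = Pow(Add(Rational(2, 3), 13), Rational(1, 2)) = Pow(Rational(41, 3), Rational(1, 2)) = Mul(Rational(1, 3), Pow(123, Rational(1, 2)))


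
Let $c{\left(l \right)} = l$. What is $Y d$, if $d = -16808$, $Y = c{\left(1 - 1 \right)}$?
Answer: $0$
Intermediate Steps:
$Y = 0$ ($Y = 1 - 1 = 0$)
$Y d = 0 \left(-16808\right) = 0$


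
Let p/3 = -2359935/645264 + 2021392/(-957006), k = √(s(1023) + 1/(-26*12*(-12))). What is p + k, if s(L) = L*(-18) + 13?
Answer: -197933524561/11435583696 + I*√1791226918/312 ≈ -17.309 + 135.65*I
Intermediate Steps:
s(L) = 13 - 18*L (s(L) = -18*L + 13 = 13 - 18*L)
k = I*√1791226918/312 (k = √((13 - 18*1023) + 1/(-26*12*(-12))) = √((13 - 18414) + 1/(-312*(-12))) = √(-18401 + 1/3744) = √(-68893343/3744) = I*√1791226918/312 ≈ 135.65*I)
p = -197933524561/11435583696 (p = 3*(-2359935/645264 + 2021392/(-957006)) = 3*(-2359935*1/645264 + 2021392*(-1/957006)) = 3*(-262215/71696 - 1010696/478503) = 3*(-197933524561/34306751088) = -197933524561/11435583696 ≈ -17.309)
p + k = -197933524561/11435583696 + I*√1791226918/312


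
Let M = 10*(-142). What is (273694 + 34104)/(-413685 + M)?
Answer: -307798/415105 ≈ -0.74149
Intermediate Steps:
M = -1420
(273694 + 34104)/(-413685 + M) = (273694 + 34104)/(-413685 - 1420) = 307798/(-415105) = 307798*(-1/415105) = -307798/415105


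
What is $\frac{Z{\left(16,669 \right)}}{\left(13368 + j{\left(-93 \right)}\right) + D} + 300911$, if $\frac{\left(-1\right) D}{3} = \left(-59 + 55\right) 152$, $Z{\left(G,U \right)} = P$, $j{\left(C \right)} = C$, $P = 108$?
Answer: $\frac{1514485099}{5033} \approx 3.0091 \cdot 10^{5}$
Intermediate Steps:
$Z{\left(G,U \right)} = 108$
$D = 1824$ ($D = - 3 \left(-59 + 55\right) 152 = - 3 \left(\left(-4\right) 152\right) = \left(-3\right) \left(-608\right) = 1824$)
$\frac{Z{\left(16,669 \right)}}{\left(13368 + j{\left(-93 \right)}\right) + D} + 300911 = \frac{108}{\left(13368 - 93\right) + 1824} + 300911 = \frac{108}{13275 + 1824} + 300911 = \frac{108}{15099} + 300911 = 108 \cdot \frac{1}{15099} + 300911 = \frac{36}{5033} + 300911 = \frac{1514485099}{5033}$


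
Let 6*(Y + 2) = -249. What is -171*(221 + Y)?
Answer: -60705/2 ≈ -30353.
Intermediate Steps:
Y = -87/2 (Y = -2 + (1/6)*(-249) = -2 - 83/2 = -87/2 ≈ -43.500)
-171*(221 + Y) = -171*(221 - 87/2) = -171*355/2 = -60705/2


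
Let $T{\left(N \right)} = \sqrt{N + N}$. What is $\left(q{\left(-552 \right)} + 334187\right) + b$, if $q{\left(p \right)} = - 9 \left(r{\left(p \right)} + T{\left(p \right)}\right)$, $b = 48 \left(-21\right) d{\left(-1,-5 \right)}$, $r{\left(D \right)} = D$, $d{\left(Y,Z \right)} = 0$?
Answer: $339155 - 36 i \sqrt{69} \approx 3.3916 \cdot 10^{5} - 299.04 i$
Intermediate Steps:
$T{\left(N \right)} = \sqrt{2} \sqrt{N}$ ($T{\left(N \right)} = \sqrt{2 N} = \sqrt{2} \sqrt{N}$)
$b = 0$ ($b = 48 \left(-21\right) 0 = \left(-1008\right) 0 = 0$)
$q{\left(p \right)} = - 9 p - 9 \sqrt{2} \sqrt{p}$ ($q{\left(p \right)} = - 9 \left(p + \sqrt{2} \sqrt{p}\right) = - 9 p - 9 \sqrt{2} \sqrt{p}$)
$\left(q{\left(-552 \right)} + 334187\right) + b = \left(\left(\left(-9\right) \left(-552\right) - 9 \sqrt{2} \sqrt{-552}\right) + 334187\right) + 0 = \left(\left(4968 - 9 \sqrt{2} \cdot 2 i \sqrt{138}\right) + 334187\right) + 0 = \left(\left(4968 - 36 i \sqrt{69}\right) + 334187\right) + 0 = \left(339155 - 36 i \sqrt{69}\right) + 0 = 339155 - 36 i \sqrt{69}$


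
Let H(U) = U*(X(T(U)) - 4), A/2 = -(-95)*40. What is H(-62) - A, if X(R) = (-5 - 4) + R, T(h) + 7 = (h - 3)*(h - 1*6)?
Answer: -280400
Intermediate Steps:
A = 7600 (A = 2*(-(-95)*40) = 2*(-19*(-200)) = 2*3800 = 7600)
T(h) = -7 + (-6 + h)*(-3 + h) (T(h) = -7 + (h - 3)*(h - 1*6) = -7 + (-3 + h)*(h - 6) = -7 + (-3 + h)*(-6 + h) = -7 + (-6 + h)*(-3 + h))
X(R) = -9 + R
H(U) = U*(-2 + U**2 - 9*U) (H(U) = U*((-9 + (11 + U**2 - 9*U)) - 4) = U*((2 + U**2 - 9*U) - 4) = U*(-2 + U**2 - 9*U))
H(-62) - A = -62*(-2 + (-62)**2 - 9*(-62)) - 1*7600 = -62*(-2 + 3844 + 558) - 7600 = -62*4400 - 7600 = -272800 - 7600 = -280400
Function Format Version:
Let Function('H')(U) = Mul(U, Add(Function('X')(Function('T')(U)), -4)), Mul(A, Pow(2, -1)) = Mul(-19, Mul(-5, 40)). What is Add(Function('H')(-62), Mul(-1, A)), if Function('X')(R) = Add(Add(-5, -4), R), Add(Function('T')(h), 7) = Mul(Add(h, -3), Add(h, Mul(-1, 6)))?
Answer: -280400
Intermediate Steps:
A = 7600 (A = Mul(2, Mul(-19, Mul(-5, 40))) = Mul(2, Mul(-19, -200)) = Mul(2, 3800) = 7600)
Function('T')(h) = Add(-7, Mul(Add(-6, h), Add(-3, h))) (Function('T')(h) = Add(-7, Mul(Add(h, -3), Add(h, Mul(-1, 6)))) = Add(-7, Mul(Add(-3, h), Add(h, -6))) = Add(-7, Mul(Add(-3, h), Add(-6, h))) = Add(-7, Mul(Add(-6, h), Add(-3, h))))
Function('X')(R) = Add(-9, R)
Function('H')(U) = Mul(U, Add(-2, Pow(U, 2), Mul(-9, U))) (Function('H')(U) = Mul(U, Add(Add(-9, Add(11, Pow(U, 2), Mul(-9, U))), -4)) = Mul(U, Add(Add(2, Pow(U, 2), Mul(-9, U)), -4)) = Mul(U, Add(-2, Pow(U, 2), Mul(-9, U))))
Add(Function('H')(-62), Mul(-1, A)) = Add(Mul(-62, Add(-2, Pow(-62, 2), Mul(-9, -62))), Mul(-1, 7600)) = Add(Mul(-62, Add(-2, 3844, 558)), -7600) = Add(Mul(-62, 4400), -7600) = Add(-272800, -7600) = -280400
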